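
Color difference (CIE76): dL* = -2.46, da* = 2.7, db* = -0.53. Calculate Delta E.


Formula: Delta E = sqrt(dL*^2 + da*^2 + db*^2)
Step 1: dL*^2 = (-2.46)^2 = 6.0516
Step 2: da*^2 = 2.7^2 = 7.29
Step 3: db*^2 = (-0.53)^2 = 0.2809
Step 4: Sum = 6.0516 + 7.29 + 0.2809 = 13.6225
Step 5: Delta E = sqrt(13.6225) = 3.69

3.69 Delta E


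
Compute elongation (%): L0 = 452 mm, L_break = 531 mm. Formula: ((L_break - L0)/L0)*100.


Formula: Elongation (%) = ((L_break - L0) / L0) * 100
Step 1: Extension = 531 - 452 = 79 mm
Step 2: Elongation = (79 / 452) * 100
Step 3: Elongation = 0.174779 * 100 = 17.4779% ≈ 17.5%

17.5%


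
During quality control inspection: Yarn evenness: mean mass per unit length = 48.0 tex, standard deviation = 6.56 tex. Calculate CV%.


Formula: CV% = (standard deviation / mean) * 100
Step 1: Ratio = 6.56 / 48.0 = 0.136667
Step 2: CV% = 0.136667 * 100 = 13.6667% ≈ 13.7%

13.7%


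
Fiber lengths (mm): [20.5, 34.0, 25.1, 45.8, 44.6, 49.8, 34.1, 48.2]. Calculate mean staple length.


Formula: Mean = sum of lengths / count
Sum = 20.5 + 34.0 + 25.1 + 45.8 + 44.6 + 49.8 + 34.1 + 48.2
Sum = 302.1 mm
Mean = 302.1 / 8 = 37.76 mm

37.76 mm


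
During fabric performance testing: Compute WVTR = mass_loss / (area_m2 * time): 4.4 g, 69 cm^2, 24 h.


Formula: WVTR = mass_loss / (area * time)
Step 1: Convert area: 69 cm^2 = 0.0069 m^2
Step 2: WVTR = 4.4 g / (0.0069 m^2 * 24 h)
Step 3: WVTR = 4.4 / 0.1656 = 26.6 g/m^2/h

26.6 g/m^2/h


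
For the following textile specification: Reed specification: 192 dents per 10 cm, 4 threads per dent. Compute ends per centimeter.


Formula: EPC = (dents per 10 cm * ends per dent) / 10
Step 1: Total ends per 10 cm = 192 * 4 = 768
Step 2: EPC = 768 / 10 = 76.8 ends/cm

76.8 ends/cm


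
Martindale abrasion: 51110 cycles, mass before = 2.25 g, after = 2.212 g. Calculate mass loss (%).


Formula: Mass loss% = ((m_before - m_after) / m_before) * 100
Step 1: Mass loss = 2.25 - 2.212 = 0.038 g
Step 2: Ratio = 0.038 / 2.25 = 0.0168889
Step 3: Mass loss% = 0.0168889 * 100 = 1.68889% ≈ 1.69%

1.69%


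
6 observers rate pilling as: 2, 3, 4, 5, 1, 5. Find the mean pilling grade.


Formula: Mean = sum / count
Sum = 2 + 3 + 4 + 5 + 1 + 5 = 20
Mean = 20 / 6 = 3.3

3.3


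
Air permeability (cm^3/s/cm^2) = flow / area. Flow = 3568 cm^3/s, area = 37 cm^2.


Formula: Air Permeability = Airflow / Test Area
AP = 3568 cm^3/s / 37 cm^2
AP = 96.4 cm^3/s/cm^2

96.4 cm^3/s/cm^2


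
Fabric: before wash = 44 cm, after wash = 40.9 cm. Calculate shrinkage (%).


Formula: Shrinkage% = ((L_before - L_after) / L_before) * 100
Step 1: Shrinkage = 44 - 40.9 = 3.1 cm
Step 2: Shrinkage% = (3.1 / 44) * 100
Step 3: Shrinkage% = 0.070455 * 100 = 7.0455% ≈ 7.0%

7.0%


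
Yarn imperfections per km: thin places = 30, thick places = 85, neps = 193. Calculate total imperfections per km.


Formula: Total = thin places + thick places + neps
Total = 30 + 85 + 193
Total = 308 imperfections/km

308 imperfections/km


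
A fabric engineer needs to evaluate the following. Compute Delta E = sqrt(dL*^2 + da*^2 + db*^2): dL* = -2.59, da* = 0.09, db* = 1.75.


Formula: Delta E = sqrt(dL*^2 + da*^2 + db*^2)
Step 1: dL*^2 = (-2.59)^2 = 6.7081
Step 2: da*^2 = 0.09^2 = 0.0081
Step 3: db*^2 = 1.75^2 = 3.0625
Step 4: Sum = 6.7081 + 0.0081 + 3.0625 = 9.7787
Step 5: Delta E = sqrt(9.7787) = 3.13

3.13 Delta E


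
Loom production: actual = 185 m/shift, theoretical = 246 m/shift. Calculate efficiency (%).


Formula: Efficiency% = (Actual output / Theoretical output) * 100
Efficiency% = (185 / 246) * 100
Efficiency% = 0.752033 * 100 = 75.2033% ≈ 75.2%

75.2%


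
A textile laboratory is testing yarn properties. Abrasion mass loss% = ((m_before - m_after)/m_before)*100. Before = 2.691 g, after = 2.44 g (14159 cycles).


Formula: Mass loss% = ((m_before - m_after) / m_before) * 100
Step 1: Mass loss = 2.691 - 2.44 = 0.251 g
Step 2: Ratio = 0.251 / 2.691 = 0.0932739
Step 3: Mass loss% = 0.0932739 * 100 = 9.32739% ≈ 9.33%

9.33%


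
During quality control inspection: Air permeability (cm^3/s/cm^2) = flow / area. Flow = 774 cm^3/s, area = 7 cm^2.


Formula: Air Permeability = Airflow / Test Area
AP = 774 cm^3/s / 7 cm^2
AP = 110.6 cm^3/s/cm^2

110.6 cm^3/s/cm^2


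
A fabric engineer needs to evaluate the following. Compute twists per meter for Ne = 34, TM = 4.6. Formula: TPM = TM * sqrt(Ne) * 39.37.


Formula: TPM = TM * sqrt(Ne) * 39.37
Step 1: sqrt(Ne) = sqrt(34) = 5.831
Step 2: TM * sqrt(Ne) = 4.6 * 5.831 = 26.8226
Step 3: TPM = 26.8226 * 39.37 = 1056 twists/m

1056 twists/m


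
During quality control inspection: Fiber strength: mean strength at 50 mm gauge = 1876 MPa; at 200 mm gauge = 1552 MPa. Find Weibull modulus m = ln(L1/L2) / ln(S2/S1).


Formula: m = ln(L1/L2) / ln(S2/S1)
Step 1: ln(L1/L2) = ln(50/200) = -1.38629
Step 2: S2/S1 = 1552/1876 = 0.82729
Step 3: ln(S2/S1) = ln(0.82729) = -0.18960
Step 4: m = -1.38629 / -0.18960 = 7.31

7.31 (Weibull m)


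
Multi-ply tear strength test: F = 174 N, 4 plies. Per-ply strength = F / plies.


Formula: Per-ply strength = Total force / Number of plies
Per-ply = 174 N / 4
Per-ply = 43.5 N

43.5 N


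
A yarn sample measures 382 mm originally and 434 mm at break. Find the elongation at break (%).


Formula: Elongation (%) = ((L_break - L0) / L0) * 100
Step 1: Extension = 434 - 382 = 52 mm
Step 2: Elongation = (52 / 382) * 100
Step 3: Elongation = 0.136126 * 100 = 13.6126% ≈ 13.6%

13.6%


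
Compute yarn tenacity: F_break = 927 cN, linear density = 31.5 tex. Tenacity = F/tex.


Formula: Tenacity = Breaking force / Linear density
Tenacity = 927 cN / 31.5 tex
Tenacity = 29.43 cN/tex

29.43 cN/tex


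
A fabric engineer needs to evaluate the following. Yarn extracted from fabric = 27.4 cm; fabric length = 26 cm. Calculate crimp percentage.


Formula: Crimp% = ((L_yarn - L_fabric) / L_fabric) * 100
Step 1: Extension = 27.4 - 26 = 1.4 cm
Step 2: Crimp% = (1.4 / 26) * 100
Step 3: Crimp% = 0.053846 * 100 = 5.3846% ≈ 5.4%

5.4%


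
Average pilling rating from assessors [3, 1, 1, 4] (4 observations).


Formula: Mean = sum / count
Sum = 3 + 1 + 1 + 4 = 9
Mean = 9 / 4 = 2.3

2.3


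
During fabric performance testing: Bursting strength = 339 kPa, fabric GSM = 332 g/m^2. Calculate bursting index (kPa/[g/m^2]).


Formula: Bursting Index = Bursting Strength / Fabric GSM
BI = 339 kPa / 332 g/m^2
BI = 1.021 kPa/(g/m^2)

1.021 kPa/(g/m^2)


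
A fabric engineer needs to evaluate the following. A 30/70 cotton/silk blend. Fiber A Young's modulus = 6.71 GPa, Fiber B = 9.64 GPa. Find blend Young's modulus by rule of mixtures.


Formula: Blend property = (fraction_A * property_A) + (fraction_B * property_B)
Step 1: Contribution A = 30/100 * 6.71 GPa = 2.013 GPa
Step 2: Contribution B = 70/100 * 9.64 GPa = 6.748 GPa
Step 3: Blend Young's modulus = 2.013 + 6.748 = 8.761 GPa

8.761 GPa


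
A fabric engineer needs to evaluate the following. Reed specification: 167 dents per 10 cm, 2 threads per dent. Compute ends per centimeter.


Formula: EPC = (dents per 10 cm * ends per dent) / 10
Step 1: Total ends per 10 cm = 167 * 2 = 334
Step 2: EPC = 334 / 10 = 33.4 ends/cm

33.4 ends/cm


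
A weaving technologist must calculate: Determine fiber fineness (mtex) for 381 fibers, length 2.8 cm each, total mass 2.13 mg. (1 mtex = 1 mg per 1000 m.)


Formula: fineness (mtex) = mass (mg) / total length (km) = (mass_mg / total_length_m) * 1000
Step 1: Convert fiber length: 2.8 cm = 0.028 m
Step 2: Total fiber length = 381 * 0.028 = 10.668 m
Step 3: Linear density = 2.13 mg / 10.668 m = 0.1997 mg/m
Step 4: fineness = 0.1997 * 1000 = 199.7 mtex

199.7 mtex


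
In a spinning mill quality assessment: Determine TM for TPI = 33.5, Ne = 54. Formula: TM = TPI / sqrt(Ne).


Formula: TM = TPI / sqrt(Ne)
Step 1: sqrt(Ne) = sqrt(54) = 7.3485
Step 2: TM = 33.5 / 7.3485 = 4.56

4.56 TM


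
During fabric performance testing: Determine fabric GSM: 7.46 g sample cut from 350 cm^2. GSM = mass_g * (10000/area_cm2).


Formula: GSM = mass_g / area_m2
Step 1: Convert area: 350 cm^2 = 350 / 10000 = 0.035 m^2
Step 2: GSM = 7.46 g / 0.035 m^2 = 213.1 g/m^2

213.1 g/m^2


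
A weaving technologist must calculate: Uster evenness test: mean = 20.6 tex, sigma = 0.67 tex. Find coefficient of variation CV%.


Formula: CV% = (standard deviation / mean) * 100
Step 1: Ratio = 0.67 / 20.6 = 0.032524
Step 2: CV% = 0.032524 * 100 = 3.2524% ≈ 3.3%

3.3%


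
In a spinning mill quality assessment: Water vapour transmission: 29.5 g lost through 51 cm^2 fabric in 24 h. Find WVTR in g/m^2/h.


Formula: WVTR = mass_loss / (area * time)
Step 1: Convert area: 51 cm^2 = 0.0051 m^2
Step 2: WVTR = 29.5 g / (0.0051 m^2 * 24 h)
Step 3: WVTR = 29.5 / 0.1224 = 241.0 g/m^2/h

241.0 g/m^2/h


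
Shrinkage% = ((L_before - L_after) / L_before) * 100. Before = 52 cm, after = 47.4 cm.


Formula: Shrinkage% = ((L_before - L_after) / L_before) * 100
Step 1: Shrinkage = 52 - 47.4 = 4.6 cm
Step 2: Shrinkage% = (4.6 / 52) * 100
Step 3: Shrinkage% = 0.088462 * 100 = 8.8462% ≈ 8.8%

8.8%


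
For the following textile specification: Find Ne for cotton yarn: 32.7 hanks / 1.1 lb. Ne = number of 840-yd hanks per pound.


Formula: Ne = hanks / mass_lb
Substituting: Ne = 32.7 / 1.1
Ne = 29.7

29.7 Ne


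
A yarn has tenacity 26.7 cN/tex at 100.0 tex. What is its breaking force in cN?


Formula: Breaking force = Tenacity * Linear density
F = 26.7 cN/tex * 100.0 tex
F = 2670.00 cN

2670.00 cN


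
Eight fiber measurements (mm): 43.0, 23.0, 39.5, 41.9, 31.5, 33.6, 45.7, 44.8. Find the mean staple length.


Formula: Mean = sum of lengths / count
Sum = 43.0 + 23.0 + 39.5 + 41.9 + 31.5 + 33.6 + 45.7 + 44.8
Sum = 303.0 mm
Mean = 303.0 / 8 = 37.88 mm

37.88 mm


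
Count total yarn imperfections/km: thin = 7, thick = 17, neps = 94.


Formula: Total = thin places + thick places + neps
Total = 7 + 17 + 94
Total = 118 imperfections/km

118 imperfections/km


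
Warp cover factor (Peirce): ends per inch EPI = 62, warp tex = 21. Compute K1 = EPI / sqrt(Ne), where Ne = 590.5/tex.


Formula: K1 = EPI / sqrt(Ne), with Ne = 590.5 / tex_warp
Step 1: Ne = 590.5 / 21 = 28.119
Step 2: sqrt(Ne) = sqrt(28.119) = 5.3027
Step 3: K1 = 62 / 5.3027 = 11.7

11.7


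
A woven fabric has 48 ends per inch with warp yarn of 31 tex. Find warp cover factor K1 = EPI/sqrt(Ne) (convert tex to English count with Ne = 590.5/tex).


Formula: K1 = EPI / sqrt(Ne), with Ne = 590.5 / tex_warp
Step 1: Ne = 590.5 / 31 = 19.048
Step 2: sqrt(Ne) = sqrt(19.048) = 4.3644
Step 3: K1 = 48 / 4.3644 = 11.0

11.0


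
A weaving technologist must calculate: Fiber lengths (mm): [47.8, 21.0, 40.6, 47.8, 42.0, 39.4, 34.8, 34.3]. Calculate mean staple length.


Formula: Mean = sum of lengths / count
Sum = 47.8 + 21.0 + 40.6 + 47.8 + 42.0 + 39.4 + 34.8 + 34.3
Sum = 307.7 mm
Mean = 307.7 / 8 = 38.46 mm

38.46 mm


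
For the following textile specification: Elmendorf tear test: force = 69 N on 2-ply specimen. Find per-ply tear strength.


Formula: Per-ply strength = Total force / Number of plies
Per-ply = 69 N / 2
Per-ply = 34.5 N

34.5 N


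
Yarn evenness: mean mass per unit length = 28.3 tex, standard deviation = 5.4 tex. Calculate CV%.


Formula: CV% = (standard deviation / mean) * 100
Step 1: Ratio = 5.4 / 28.3 = 0.190813
Step 2: CV% = 0.190813 * 100 = 19.0813% ≈ 19.1%

19.1%


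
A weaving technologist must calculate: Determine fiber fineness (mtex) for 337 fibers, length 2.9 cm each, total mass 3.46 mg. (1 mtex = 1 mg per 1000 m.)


Formula: fineness (mtex) = mass (mg) / total length (km) = (mass_mg / total_length_m) * 1000
Step 1: Convert fiber length: 2.9 cm = 0.029 m
Step 2: Total fiber length = 337 * 0.029 = 9.773 m
Step 3: Linear density = 3.46 mg / 9.773 m = 0.3540 mg/m
Step 4: fineness = 0.3540 * 1000 = 354.0 mtex

354.0 mtex


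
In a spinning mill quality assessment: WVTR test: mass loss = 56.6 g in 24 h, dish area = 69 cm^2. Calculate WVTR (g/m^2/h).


Formula: WVTR = mass_loss / (area * time)
Step 1: Convert area: 69 cm^2 = 0.0069 m^2
Step 2: WVTR = 56.6 g / (0.0069 m^2 * 24 h)
Step 3: WVTR = 56.6 / 0.1656 = 341.8 g/m^2/h

341.8 g/m^2/h


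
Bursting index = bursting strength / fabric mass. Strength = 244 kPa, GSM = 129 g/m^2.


Formula: Bursting Index = Bursting Strength / Fabric GSM
BI = 244 kPa / 129 g/m^2
BI = 1.891 kPa/(g/m^2)

1.891 kPa/(g/m^2)


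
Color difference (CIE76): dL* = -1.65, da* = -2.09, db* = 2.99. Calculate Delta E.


Formula: Delta E = sqrt(dL*^2 + da*^2 + db*^2)
Step 1: dL*^2 = (-1.65)^2 = 2.7225
Step 2: da*^2 = (-2.09)^2 = 4.3681
Step 3: db*^2 = 2.99^2 = 8.9401
Step 4: Sum = 2.7225 + 4.3681 + 8.9401 = 16.0307
Step 5: Delta E = sqrt(16.0307) = 4.0

4.0 Delta E


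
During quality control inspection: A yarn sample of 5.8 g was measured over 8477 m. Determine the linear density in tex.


Formula: Tex = (mass_g / length_m) * 1000
Substituting: Tex = (5.8 / 8477) * 1000
Intermediate: 5.8 / 8477 = 0.0006842 g/m
Tex = 0.0006842 * 1000 = 0.68 tex

0.68 tex


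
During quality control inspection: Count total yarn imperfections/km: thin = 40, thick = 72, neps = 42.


Formula: Total = thin places + thick places + neps
Total = 40 + 72 + 42
Total = 154 imperfections/km

154 imperfections/km


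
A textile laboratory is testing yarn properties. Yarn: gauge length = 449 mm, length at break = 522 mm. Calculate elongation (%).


Formula: Elongation (%) = ((L_break - L0) / L0) * 100
Step 1: Extension = 522 - 449 = 73 mm
Step 2: Elongation = (73 / 449) * 100
Step 3: Elongation = 0.162584 * 100 = 16.2584% ≈ 16.3%

16.3%


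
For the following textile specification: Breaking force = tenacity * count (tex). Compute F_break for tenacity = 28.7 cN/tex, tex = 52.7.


Formula: Breaking force = Tenacity * Linear density
F = 28.7 cN/tex * 52.7 tex
F = 1512.49 cN

1512.49 cN


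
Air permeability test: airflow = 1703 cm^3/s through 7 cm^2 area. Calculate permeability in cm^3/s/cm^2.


Formula: Air Permeability = Airflow / Test Area
AP = 1703 cm^3/s / 7 cm^2
AP = 243.3 cm^3/s/cm^2

243.3 cm^3/s/cm^2


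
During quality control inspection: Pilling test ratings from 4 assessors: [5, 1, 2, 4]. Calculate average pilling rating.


Formula: Mean = sum / count
Sum = 5 + 1 + 2 + 4 = 12
Mean = 12 / 4 = 3.0

3.0


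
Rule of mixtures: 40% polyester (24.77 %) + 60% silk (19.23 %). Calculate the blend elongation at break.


Formula: Blend property = (fraction_A * property_A) + (fraction_B * property_B)
Step 1: Contribution A = 40/100 * 24.77 % = 9.908 %
Step 2: Contribution B = 60/100 * 19.23 % = 11.538 %
Step 3: Blend elongation at break = 9.908 + 11.538 = 21.446 %

21.446 %


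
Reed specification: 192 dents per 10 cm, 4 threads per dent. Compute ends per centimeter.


Formula: EPC = (dents per 10 cm * ends per dent) / 10
Step 1: Total ends per 10 cm = 192 * 4 = 768
Step 2: EPC = 768 / 10 = 76.8 ends/cm

76.8 ends/cm


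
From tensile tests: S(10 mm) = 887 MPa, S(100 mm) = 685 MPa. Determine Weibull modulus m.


Formula: m = ln(L1/L2) / ln(S2/S1)
Step 1: ln(L1/L2) = ln(10/100) = -2.30259
Step 2: S2/S1 = 685/887 = 0.77227
Step 3: ln(S2/S1) = ln(0.77227) = -0.25842
Step 4: m = -2.30259 / -0.25842 = 8.91

8.91 (Weibull m)


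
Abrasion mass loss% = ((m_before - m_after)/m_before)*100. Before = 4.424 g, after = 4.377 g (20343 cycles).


Formula: Mass loss% = ((m_before - m_after) / m_before) * 100
Step 1: Mass loss = 4.424 - 4.377 = 0.047 g
Step 2: Ratio = 0.047 / 4.424 = 0.0106239
Step 3: Mass loss% = 0.0106239 * 100 = 1.06239% ≈ 1.06%

1.06%


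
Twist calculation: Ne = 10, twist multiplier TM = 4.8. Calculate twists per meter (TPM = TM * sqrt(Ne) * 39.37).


Formula: TPM = TM * sqrt(Ne) * 39.37
Step 1: sqrt(Ne) = sqrt(10) = 3.1623
Step 2: TM * sqrt(Ne) = 4.8 * 3.1623 = 15.179
Step 3: TPM = 15.179 * 39.37 = 598 twists/m

598 twists/m


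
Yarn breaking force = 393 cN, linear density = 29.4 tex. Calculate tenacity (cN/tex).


Formula: Tenacity = Breaking force / Linear density
Tenacity = 393 cN / 29.4 tex
Tenacity = 13.37 cN/tex

13.37 cN/tex


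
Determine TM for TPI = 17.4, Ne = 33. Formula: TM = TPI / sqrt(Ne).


Formula: TM = TPI / sqrt(Ne)
Step 1: sqrt(Ne) = sqrt(33) = 5.7446
Step 2: TM = 17.4 / 5.7446 = 3.03

3.03 TM


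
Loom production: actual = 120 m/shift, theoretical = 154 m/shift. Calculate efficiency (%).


Formula: Efficiency% = (Actual output / Theoretical output) * 100
Efficiency% = (120 / 154) * 100
Efficiency% = 0.779221 * 100 = 77.9221% ≈ 77.9%

77.9%


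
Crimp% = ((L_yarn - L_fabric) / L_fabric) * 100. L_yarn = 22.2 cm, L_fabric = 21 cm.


Formula: Crimp% = ((L_yarn - L_fabric) / L_fabric) * 100
Step 1: Extension = 22.2 - 21 = 1.2 cm
Step 2: Crimp% = (1.2 / 21) * 100
Step 3: Crimp% = 0.057143 * 100 = 5.7143% ≈ 5.7%

5.7%


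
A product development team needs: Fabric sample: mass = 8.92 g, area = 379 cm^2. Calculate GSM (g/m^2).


Formula: GSM = mass_g / area_m2
Step 1: Convert area: 379 cm^2 = 379 / 10000 = 0.0379 m^2
Step 2: GSM = 8.92 g / 0.0379 m^2 = 235.4 g/m^2

235.4 g/m^2


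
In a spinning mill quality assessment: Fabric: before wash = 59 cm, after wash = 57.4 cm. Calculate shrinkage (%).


Formula: Shrinkage% = ((L_before - L_after) / L_before) * 100
Step 1: Shrinkage = 59 - 57.4 = 1.6 cm
Step 2: Shrinkage% = (1.6 / 59) * 100
Step 3: Shrinkage% = 0.027119 * 100 = 2.7119% ≈ 2.7%

2.7%


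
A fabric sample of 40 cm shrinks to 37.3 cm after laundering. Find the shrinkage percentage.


Formula: Shrinkage% = ((L_before - L_after) / L_before) * 100
Step 1: Shrinkage = 40 - 37.3 = 2.7 cm
Step 2: Shrinkage% = (2.7 / 40) * 100
Step 3: Shrinkage% = 0.0675 * 100 = 6.75% ≈ 6.8%

6.8%


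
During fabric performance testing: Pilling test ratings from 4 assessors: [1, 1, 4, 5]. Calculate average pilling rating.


Formula: Mean = sum / count
Sum = 1 + 1 + 4 + 5 = 11
Mean = 11 / 4 = 2.8

2.8


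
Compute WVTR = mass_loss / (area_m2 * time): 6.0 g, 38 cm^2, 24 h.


Formula: WVTR = mass_loss / (area * time)
Step 1: Convert area: 38 cm^2 = 0.0038 m^2
Step 2: WVTR = 6.0 g / (0.0038 m^2 * 24 h)
Step 3: WVTR = 6.0 / 0.0912 = 65.8 g/m^2/h

65.8 g/m^2/h


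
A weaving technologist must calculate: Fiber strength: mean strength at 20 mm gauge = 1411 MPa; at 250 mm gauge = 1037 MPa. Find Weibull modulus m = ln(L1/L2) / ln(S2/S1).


Formula: m = ln(L1/L2) / ln(S2/S1)
Step 1: ln(L1/L2) = ln(20/250) = -2.52573
Step 2: S2/S1 = 1037/1411 = 0.73494
Step 3: ln(S2/S1) = ln(0.73494) = -0.30797
Step 4: m = -2.52573 / -0.30797 = 8.20

8.20 (Weibull m)


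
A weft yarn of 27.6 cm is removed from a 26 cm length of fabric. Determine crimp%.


Formula: Crimp% = ((L_yarn - L_fabric) / L_fabric) * 100
Step 1: Extension = 27.6 - 26 = 1.6 cm
Step 2: Crimp% = (1.6 / 26) * 100
Step 3: Crimp% = 0.061538 * 100 = 6.1538% ≈ 6.2%

6.2%


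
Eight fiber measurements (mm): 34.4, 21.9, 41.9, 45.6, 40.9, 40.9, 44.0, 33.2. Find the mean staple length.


Formula: Mean = sum of lengths / count
Sum = 34.4 + 21.9 + 41.9 + 45.6 + 40.9 + 40.9 + 44.0 + 33.2
Sum = 302.8 mm
Mean = 302.8 / 8 = 37.85 mm

37.85 mm


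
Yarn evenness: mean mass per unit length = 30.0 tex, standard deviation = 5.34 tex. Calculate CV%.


Formula: CV% = (standard deviation / mean) * 100
Step 1: Ratio = 5.34 / 30.0 = 0.178
Step 2: CV% = 0.178 * 100 = 17.8%

17.8%


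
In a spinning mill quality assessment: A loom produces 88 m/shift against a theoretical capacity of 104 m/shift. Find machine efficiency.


Formula: Efficiency% = (Actual output / Theoretical output) * 100
Efficiency% = (88 / 104) * 100
Efficiency% = 0.846154 * 100 = 84.6154% ≈ 84.6%

84.6%


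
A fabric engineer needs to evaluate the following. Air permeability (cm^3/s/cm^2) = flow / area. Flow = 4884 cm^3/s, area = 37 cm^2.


Formula: Air Permeability = Airflow / Test Area
AP = 4884 cm^3/s / 37 cm^2
AP = 132.0 cm^3/s/cm^2

132.0 cm^3/s/cm^2


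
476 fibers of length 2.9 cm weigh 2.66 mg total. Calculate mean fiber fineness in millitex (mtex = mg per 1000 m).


Formula: fineness (mtex) = mass (mg) / total length (km) = (mass_mg / total_length_m) * 1000
Step 1: Convert fiber length: 2.9 cm = 0.029 m
Step 2: Total fiber length = 476 * 0.029 = 13.804 m
Step 3: Linear density = 2.66 mg / 13.804 m = 0.1927 mg/m
Step 4: fineness = 0.1927 * 1000 = 192.7 mtex

192.7 mtex


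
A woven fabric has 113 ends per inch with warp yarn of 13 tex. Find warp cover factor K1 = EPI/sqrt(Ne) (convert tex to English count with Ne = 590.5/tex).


Formula: K1 = EPI / sqrt(Ne), with Ne = 590.5 / tex_warp
Step 1: Ne = 590.5 / 13 = 45.423
Step 2: sqrt(Ne) = sqrt(45.423) = 6.7397
Step 3: K1 = 113 / 6.7397 = 16.8

16.8


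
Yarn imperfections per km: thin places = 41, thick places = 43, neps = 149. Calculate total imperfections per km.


Formula: Total = thin places + thick places + neps
Total = 41 + 43 + 149
Total = 233 imperfections/km

233 imperfections/km


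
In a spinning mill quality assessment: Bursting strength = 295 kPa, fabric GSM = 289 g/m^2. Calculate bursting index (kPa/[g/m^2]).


Formula: Bursting Index = Bursting Strength / Fabric GSM
BI = 295 kPa / 289 g/m^2
BI = 1.021 kPa/(g/m^2)

1.021 kPa/(g/m^2)


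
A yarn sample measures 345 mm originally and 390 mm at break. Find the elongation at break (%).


Formula: Elongation (%) = ((L_break - L0) / L0) * 100
Step 1: Extension = 390 - 345 = 45 mm
Step 2: Elongation = (45 / 345) * 100
Step 3: Elongation = 0.130435 * 100 = 13.0435% ≈ 13.0%

13.0%


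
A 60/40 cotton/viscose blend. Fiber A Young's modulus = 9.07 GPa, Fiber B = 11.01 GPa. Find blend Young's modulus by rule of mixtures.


Formula: Blend property = (fraction_A * property_A) + (fraction_B * property_B)
Step 1: Contribution A = 60/100 * 9.07 GPa = 5.442 GPa
Step 2: Contribution B = 40/100 * 11.01 GPa = 4.404 GPa
Step 3: Blend Young's modulus = 5.442 + 4.404 = 9.846 GPa

9.846 GPa


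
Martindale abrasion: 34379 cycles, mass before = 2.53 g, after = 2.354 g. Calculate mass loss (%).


Formula: Mass loss% = ((m_before - m_after) / m_before) * 100
Step 1: Mass loss = 2.53 - 2.354 = 0.176 g
Step 2: Ratio = 0.176 / 2.53 = 0.0695652
Step 3: Mass loss% = 0.0695652 * 100 = 6.95652% ≈ 6.96%

6.96%


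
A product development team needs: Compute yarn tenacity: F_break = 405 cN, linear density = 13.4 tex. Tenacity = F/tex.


Formula: Tenacity = Breaking force / Linear density
Tenacity = 405 cN / 13.4 tex
Tenacity = 30.22 cN/tex

30.22 cN/tex


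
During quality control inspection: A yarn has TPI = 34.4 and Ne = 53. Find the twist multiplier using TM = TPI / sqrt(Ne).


Formula: TM = TPI / sqrt(Ne)
Step 1: sqrt(Ne) = sqrt(53) = 7.2801
Step 2: TM = 34.4 / 7.2801 = 4.73

4.73 TM


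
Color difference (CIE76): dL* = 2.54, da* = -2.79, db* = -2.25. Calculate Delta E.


Formula: Delta E = sqrt(dL*^2 + da*^2 + db*^2)
Step 1: dL*^2 = 2.54^2 = 6.4516
Step 2: da*^2 = (-2.79)^2 = 7.7841
Step 3: db*^2 = (-2.25)^2 = 5.0625
Step 4: Sum = 6.4516 + 7.7841 + 5.0625 = 19.2982
Step 5: Delta E = sqrt(19.2982) = 4.39

4.39 Delta E


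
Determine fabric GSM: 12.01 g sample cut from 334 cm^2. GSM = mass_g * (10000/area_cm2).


Formula: GSM = mass_g / area_m2
Step 1: Convert area: 334 cm^2 = 334 / 10000 = 0.0334 m^2
Step 2: GSM = 12.01 g / 0.0334 m^2 = 359.6 g/m^2

359.6 g/m^2


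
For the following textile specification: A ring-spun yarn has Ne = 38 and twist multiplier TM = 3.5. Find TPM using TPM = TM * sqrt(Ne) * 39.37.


Formula: TPM = TM * sqrt(Ne) * 39.37
Step 1: sqrt(Ne) = sqrt(38) = 6.1644
Step 2: TM * sqrt(Ne) = 3.5 * 6.1644 = 21.5754
Step 3: TPM = 21.5754 * 39.37 = 849 twists/m

849 twists/m


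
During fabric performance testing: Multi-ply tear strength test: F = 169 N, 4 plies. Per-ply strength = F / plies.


Formula: Per-ply strength = Total force / Number of plies
Per-ply = 169 N / 4
Per-ply = 42.25 N

42.25 N


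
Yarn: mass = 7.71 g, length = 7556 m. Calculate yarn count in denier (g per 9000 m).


Formula: den = (mass_g / length_m) * 9000
Substituting: den = (7.71 / 7556) * 9000
Intermediate: 7.71 / 7556 = 0.00102038 g/m
den = 0.00102038 * 9000 = 9.2 denier

9.2 denier


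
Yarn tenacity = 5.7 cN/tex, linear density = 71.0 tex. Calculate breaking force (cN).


Formula: Breaking force = Tenacity * Linear density
F = 5.7 cN/tex * 71.0 tex
F = 404.70 cN

404.70 cN


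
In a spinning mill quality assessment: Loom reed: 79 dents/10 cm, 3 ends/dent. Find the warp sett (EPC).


Formula: EPC = (dents per 10 cm * ends per dent) / 10
Step 1: Total ends per 10 cm = 79 * 3 = 237
Step 2: EPC = 237 / 10 = 23.7 ends/cm

23.7 ends/cm


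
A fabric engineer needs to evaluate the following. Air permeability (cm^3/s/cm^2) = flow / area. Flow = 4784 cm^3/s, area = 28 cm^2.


Formula: Air Permeability = Airflow / Test Area
AP = 4784 cm^3/s / 28 cm^2
AP = 170.9 cm^3/s/cm^2

170.9 cm^3/s/cm^2


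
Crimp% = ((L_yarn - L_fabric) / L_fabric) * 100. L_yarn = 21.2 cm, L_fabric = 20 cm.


Formula: Crimp% = ((L_yarn - L_fabric) / L_fabric) * 100
Step 1: Extension = 21.2 - 20 = 1.2 cm
Step 2: Crimp% = (1.2 / 20) * 100
Step 3: Crimp% = 0.06 * 100 = 6.0%

6.0%


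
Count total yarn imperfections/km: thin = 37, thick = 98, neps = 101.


Formula: Total = thin places + thick places + neps
Total = 37 + 98 + 101
Total = 236 imperfections/km

236 imperfections/km


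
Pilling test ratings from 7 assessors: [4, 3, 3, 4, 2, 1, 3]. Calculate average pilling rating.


Formula: Mean = sum / count
Sum = 4 + 3 + 3 + 4 + 2 + 1 + 3 = 20
Mean = 20 / 7 = 2.9

2.9


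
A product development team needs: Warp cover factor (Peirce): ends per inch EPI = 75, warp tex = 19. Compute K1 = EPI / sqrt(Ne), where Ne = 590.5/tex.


Formula: K1 = EPI / sqrt(Ne), with Ne = 590.5 / tex_warp
Step 1: Ne = 590.5 / 19 = 31.079
Step 2: sqrt(Ne) = sqrt(31.079) = 5.5749
Step 3: K1 = 75 / 5.5749 = 13.5

13.5


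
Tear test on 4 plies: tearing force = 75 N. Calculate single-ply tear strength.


Formula: Per-ply strength = Total force / Number of plies
Per-ply = 75 N / 4
Per-ply = 18.75 N

18.75 N


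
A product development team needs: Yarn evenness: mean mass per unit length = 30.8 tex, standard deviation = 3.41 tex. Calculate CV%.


Formula: CV% = (standard deviation / mean) * 100
Step 1: Ratio = 3.41 / 30.8 = 0.110714
Step 2: CV% = 0.110714 * 100 = 11.0714% ≈ 11.1%

11.1%


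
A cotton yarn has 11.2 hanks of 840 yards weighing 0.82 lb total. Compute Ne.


Formula: Ne = hanks / mass_lb
Substituting: Ne = 11.2 / 0.82
Ne = 13.7

13.7 Ne


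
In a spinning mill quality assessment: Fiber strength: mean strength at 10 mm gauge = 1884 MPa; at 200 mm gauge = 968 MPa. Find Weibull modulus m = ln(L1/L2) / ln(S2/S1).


Formula: m = ln(L1/L2) / ln(S2/S1)
Step 1: ln(L1/L2) = ln(10/200) = -2.99573
Step 2: S2/S1 = 968/1884 = 0.5138
Step 3: ln(S2/S1) = ln(0.5138) = -0.66592
Step 4: m = -2.99573 / -0.66592 = 4.50

4.50 (Weibull m)


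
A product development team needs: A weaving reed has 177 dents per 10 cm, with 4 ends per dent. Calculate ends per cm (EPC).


Formula: EPC = (dents per 10 cm * ends per dent) / 10
Step 1: Total ends per 10 cm = 177 * 4 = 708
Step 2: EPC = 708 / 10 = 70.8 ends/cm

70.8 ends/cm


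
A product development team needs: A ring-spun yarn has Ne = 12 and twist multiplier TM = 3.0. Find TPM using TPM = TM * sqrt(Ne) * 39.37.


Formula: TPM = TM * sqrt(Ne) * 39.37
Step 1: sqrt(Ne) = sqrt(12) = 3.4641
Step 2: TM * sqrt(Ne) = 3.0 * 3.4641 = 10.3923
Step 3: TPM = 10.3923 * 39.37 = 409 twists/m

409 twists/m


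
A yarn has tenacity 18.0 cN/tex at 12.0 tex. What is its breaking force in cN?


Formula: Breaking force = Tenacity * Linear density
F = 18.0 cN/tex * 12.0 tex
F = 216.00 cN

216.00 cN


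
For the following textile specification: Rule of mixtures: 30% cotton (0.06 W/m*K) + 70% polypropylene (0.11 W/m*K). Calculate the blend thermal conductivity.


Formula: Blend property = (fraction_A * property_A) + (fraction_B * property_B)
Step 1: Contribution A = 30/100 * 0.06 W/m*K = 0.018 W/m*K
Step 2: Contribution B = 70/100 * 0.11 W/m*K = 0.077 W/m*K
Step 3: Blend thermal conductivity = 0.018 + 0.077 = 0.095 W/m*K

0.095 W/m*K


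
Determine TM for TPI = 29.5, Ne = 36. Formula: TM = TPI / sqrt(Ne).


Formula: TM = TPI / sqrt(Ne)
Step 1: sqrt(Ne) = sqrt(36) = 6
Step 2: TM = 29.5 / 6 = 4.92

4.92 TM


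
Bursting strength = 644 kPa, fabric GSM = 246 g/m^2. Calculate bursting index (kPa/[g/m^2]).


Formula: Bursting Index = Bursting Strength / Fabric GSM
BI = 644 kPa / 246 g/m^2
BI = 2.618 kPa/(g/m^2)

2.618 kPa/(g/m^2)


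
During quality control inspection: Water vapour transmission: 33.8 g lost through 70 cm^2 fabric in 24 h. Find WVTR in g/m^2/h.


Formula: WVTR = mass_loss / (area * time)
Step 1: Convert area: 70 cm^2 = 0.007 m^2
Step 2: WVTR = 33.8 g / (0.007 m^2 * 24 h)
Step 3: WVTR = 33.8 / 0.168 = 201.2 g/m^2/h

201.2 g/m^2/h


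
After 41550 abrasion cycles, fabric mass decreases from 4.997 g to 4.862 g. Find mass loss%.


Formula: Mass loss% = ((m_before - m_after) / m_before) * 100
Step 1: Mass loss = 4.997 - 4.862 = 0.135 g
Step 2: Ratio = 0.135 / 4.997 = 0.0270162
Step 3: Mass loss% = 0.0270162 * 100 = 2.70162% ≈ 2.70%

2.70%


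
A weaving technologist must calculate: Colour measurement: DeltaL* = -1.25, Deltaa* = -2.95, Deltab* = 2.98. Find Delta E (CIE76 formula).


Formula: Delta E = sqrt(dL*^2 + da*^2 + db*^2)
Step 1: dL*^2 = (-1.25)^2 = 1.5625
Step 2: da*^2 = (-2.95)^2 = 8.7025
Step 3: db*^2 = 2.98^2 = 8.8804
Step 4: Sum = 1.5625 + 8.7025 + 8.8804 = 19.1454
Step 5: Delta E = sqrt(19.1454) = 4.38

4.38 Delta E


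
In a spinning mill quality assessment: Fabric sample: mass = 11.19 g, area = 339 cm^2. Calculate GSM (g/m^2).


Formula: GSM = mass_g / area_m2
Step 1: Convert area: 339 cm^2 = 339 / 10000 = 0.0339 m^2
Step 2: GSM = 11.19 g / 0.0339 m^2 = 330.1 g/m^2

330.1 g/m^2


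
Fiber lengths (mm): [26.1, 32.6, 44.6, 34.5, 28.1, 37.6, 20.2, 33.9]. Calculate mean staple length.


Formula: Mean = sum of lengths / count
Sum = 26.1 + 32.6 + 44.6 + 34.5 + 28.1 + 37.6 + 20.2 + 33.9
Sum = 257.6 mm
Mean = 257.6 / 8 = 32.20 mm

32.20 mm


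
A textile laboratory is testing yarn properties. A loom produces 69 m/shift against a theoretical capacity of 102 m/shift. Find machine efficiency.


Formula: Efficiency% = (Actual output / Theoretical output) * 100
Efficiency% = (69 / 102) * 100
Efficiency% = 0.676471 * 100 = 67.6471% ≈ 67.6%

67.6%


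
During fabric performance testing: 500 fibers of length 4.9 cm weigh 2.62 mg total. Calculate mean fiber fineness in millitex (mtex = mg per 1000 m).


Formula: fineness (mtex) = mass (mg) / total length (km) = (mass_mg / total_length_m) * 1000
Step 1: Convert fiber length: 4.9 cm = 0.049 m
Step 2: Total fiber length = 500 * 0.049 = 24.5 m
Step 3: Linear density = 2.62 mg / 24.5 m = 0.1069 mg/m
Step 4: fineness = 0.1069 * 1000 = 106.9 mtex

106.9 mtex


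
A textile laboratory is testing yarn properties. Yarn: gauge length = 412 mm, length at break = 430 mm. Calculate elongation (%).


Formula: Elongation (%) = ((L_break - L0) / L0) * 100
Step 1: Extension = 430 - 412 = 18 mm
Step 2: Elongation = (18 / 412) * 100
Step 3: Elongation = 0.043689 * 100 = 4.3689% ≈ 4.4%

4.4%


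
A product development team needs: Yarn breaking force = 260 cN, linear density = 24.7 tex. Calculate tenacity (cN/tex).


Formula: Tenacity = Breaking force / Linear density
Tenacity = 260 cN / 24.7 tex
Tenacity = 10.53 cN/tex

10.53 cN/tex


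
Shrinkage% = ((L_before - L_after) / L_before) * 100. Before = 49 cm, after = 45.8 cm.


Formula: Shrinkage% = ((L_before - L_after) / L_before) * 100
Step 1: Shrinkage = 49 - 45.8 = 3.2 cm
Step 2: Shrinkage% = (3.2 / 49) * 100
Step 3: Shrinkage% = 0.065306 * 100 = 6.5306% ≈ 6.5%

6.5%


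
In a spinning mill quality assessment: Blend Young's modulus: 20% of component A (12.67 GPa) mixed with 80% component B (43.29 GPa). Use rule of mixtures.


Formula: Blend property = (fraction_A * property_A) + (fraction_B * property_B)
Step 1: Contribution A = 20/100 * 12.67 GPa = 2.534 GPa
Step 2: Contribution B = 80/100 * 43.29 GPa = 34.632 GPa
Step 3: Blend Young's modulus = 2.534 + 34.632 = 37.166 GPa

37.166 GPa


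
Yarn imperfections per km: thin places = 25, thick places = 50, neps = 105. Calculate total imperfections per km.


Formula: Total = thin places + thick places + neps
Total = 25 + 50 + 105
Total = 180 imperfections/km

180 imperfections/km


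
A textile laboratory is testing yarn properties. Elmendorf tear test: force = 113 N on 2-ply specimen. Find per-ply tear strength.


Formula: Per-ply strength = Total force / Number of plies
Per-ply = 113 N / 2
Per-ply = 56.5 N

56.5 N


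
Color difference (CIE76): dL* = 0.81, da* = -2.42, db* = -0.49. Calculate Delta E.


Formula: Delta E = sqrt(dL*^2 + da*^2 + db*^2)
Step 1: dL*^2 = 0.81^2 = 0.6561
Step 2: da*^2 = (-2.42)^2 = 5.8564
Step 3: db*^2 = (-0.49)^2 = 0.2401
Step 4: Sum = 0.6561 + 5.8564 + 0.2401 = 6.7526
Step 5: Delta E = sqrt(6.7526) = 2.6

2.6 Delta E


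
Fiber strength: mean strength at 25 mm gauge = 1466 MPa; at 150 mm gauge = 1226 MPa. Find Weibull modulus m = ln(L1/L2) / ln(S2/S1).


Formula: m = ln(L1/L2) / ln(S2/S1)
Step 1: ln(L1/L2) = ln(25/150) = -1.79176
Step 2: S2/S1 = 1226/1466 = 0.83629
Step 3: ln(S2/S1) = ln(0.83629) = -0.17878
Step 4: m = -1.79176 / -0.17878 = 10.02

10.02 (Weibull m)


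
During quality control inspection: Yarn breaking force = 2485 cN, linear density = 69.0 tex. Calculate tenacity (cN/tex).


Formula: Tenacity = Breaking force / Linear density
Tenacity = 2485 cN / 69.0 tex
Tenacity = 36.01 cN/tex

36.01 cN/tex


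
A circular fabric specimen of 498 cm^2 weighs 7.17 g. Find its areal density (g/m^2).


Formula: GSM = mass_g / area_m2
Step 1: Convert area: 498 cm^2 = 498 / 10000 = 0.0498 m^2
Step 2: GSM = 7.17 g / 0.0498 m^2 = 144.0 g/m^2

144.0 g/m^2


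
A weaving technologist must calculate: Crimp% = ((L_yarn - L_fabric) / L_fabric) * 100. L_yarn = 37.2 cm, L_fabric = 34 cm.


Formula: Crimp% = ((L_yarn - L_fabric) / L_fabric) * 100
Step 1: Extension = 37.2 - 34 = 3.2 cm
Step 2: Crimp% = (3.2 / 34) * 100
Step 3: Crimp% = 0.094118 * 100 = 9.4118% ≈ 9.4%

9.4%


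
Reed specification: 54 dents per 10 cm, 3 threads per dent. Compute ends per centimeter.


Formula: EPC = (dents per 10 cm * ends per dent) / 10
Step 1: Total ends per 10 cm = 54 * 3 = 162
Step 2: EPC = 162 / 10 = 16.2 ends/cm

16.2 ends/cm


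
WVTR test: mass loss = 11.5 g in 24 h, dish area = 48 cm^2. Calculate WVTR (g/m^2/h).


Formula: WVTR = mass_loss / (area * time)
Step 1: Convert area: 48 cm^2 = 0.0048 m^2
Step 2: WVTR = 11.5 g / (0.0048 m^2 * 24 h)
Step 3: WVTR = 11.5 / 0.1152 = 99.8 g/m^2/h

99.8 g/m^2/h


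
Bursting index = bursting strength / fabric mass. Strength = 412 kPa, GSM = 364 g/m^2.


Formula: Bursting Index = Bursting Strength / Fabric GSM
BI = 412 kPa / 364 g/m^2
BI = 1.132 kPa/(g/m^2)

1.132 kPa/(g/m^2)


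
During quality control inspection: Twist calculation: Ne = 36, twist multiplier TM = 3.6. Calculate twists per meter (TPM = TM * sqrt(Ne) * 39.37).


Formula: TPM = TM * sqrt(Ne) * 39.37
Step 1: sqrt(Ne) = sqrt(36) = 6
Step 2: TM * sqrt(Ne) = 3.6 * 6 = 21.6
Step 3: TPM = 21.6 * 39.37 = 850 twists/m

850 twists/m


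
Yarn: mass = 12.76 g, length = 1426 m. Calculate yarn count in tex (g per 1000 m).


Formula: Tex = (mass_g / length_m) * 1000
Substituting: Tex = (12.76 / 1426) * 1000
Intermediate: 12.76 / 1426 = 0.00894811 g/m
Tex = 0.00894811 * 1000 = 8.95 tex

8.95 tex


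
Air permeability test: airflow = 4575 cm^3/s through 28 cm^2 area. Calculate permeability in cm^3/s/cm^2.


Formula: Air Permeability = Airflow / Test Area
AP = 4575 cm^3/s / 28 cm^2
AP = 163.4 cm^3/s/cm^2

163.4 cm^3/s/cm^2


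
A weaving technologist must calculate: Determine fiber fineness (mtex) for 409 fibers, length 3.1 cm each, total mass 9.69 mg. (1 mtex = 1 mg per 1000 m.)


Formula: fineness (mtex) = mass (mg) / total length (km) = (mass_mg / total_length_m) * 1000
Step 1: Convert fiber length: 3.1 cm = 0.031 m
Step 2: Total fiber length = 409 * 0.031 = 12.679 m
Step 3: Linear density = 9.69 mg / 12.679 m = 0.7643 mg/m
Step 4: fineness = 0.7643 * 1000 = 764.3 mtex

764.3 mtex


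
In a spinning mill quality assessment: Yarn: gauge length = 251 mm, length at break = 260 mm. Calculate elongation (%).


Formula: Elongation (%) = ((L_break - L0) / L0) * 100
Step 1: Extension = 260 - 251 = 9 mm
Step 2: Elongation = (9 / 251) * 100
Step 3: Elongation = 0.035857 * 100 = 3.5857% ≈ 3.6%

3.6%


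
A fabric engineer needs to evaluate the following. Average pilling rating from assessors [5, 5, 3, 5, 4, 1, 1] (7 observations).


Formula: Mean = sum / count
Sum = 5 + 5 + 3 + 5 + 4 + 1 + 1 = 24
Mean = 24 / 7 = 3.4

3.4


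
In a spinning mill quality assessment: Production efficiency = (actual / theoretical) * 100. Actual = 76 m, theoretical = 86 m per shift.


Formula: Efficiency% = (Actual output / Theoretical output) * 100
Efficiency% = (76 / 86) * 100
Efficiency% = 0.883721 * 100 = 88.3721% ≈ 88.4%

88.4%


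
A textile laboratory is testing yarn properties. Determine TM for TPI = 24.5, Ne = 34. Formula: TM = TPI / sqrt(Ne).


Formula: TM = TPI / sqrt(Ne)
Step 1: sqrt(Ne) = sqrt(34) = 5.831
Step 2: TM = 24.5 / 5.831 = 4.20

4.20 TM


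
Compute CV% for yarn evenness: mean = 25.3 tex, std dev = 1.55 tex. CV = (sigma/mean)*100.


Formula: CV% = (standard deviation / mean) * 100
Step 1: Ratio = 1.55 / 25.3 = 0.061265
Step 2: CV% = 0.061265 * 100 = 6.1265% ≈ 6.1%

6.1%


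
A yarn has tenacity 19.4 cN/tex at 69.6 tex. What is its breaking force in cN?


Formula: Breaking force = Tenacity * Linear density
F = 19.4 cN/tex * 69.6 tex
F = 1350.24 cN

1350.24 cN


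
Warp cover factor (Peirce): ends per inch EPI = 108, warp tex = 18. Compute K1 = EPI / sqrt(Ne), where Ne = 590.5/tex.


Formula: K1 = EPI / sqrt(Ne), with Ne = 590.5 / tex_warp
Step 1: Ne = 590.5 / 18 = 32.806
Step 2: sqrt(Ne) = sqrt(32.806) = 5.7277
Step 3: K1 = 108 / 5.7277 = 18.9

18.9


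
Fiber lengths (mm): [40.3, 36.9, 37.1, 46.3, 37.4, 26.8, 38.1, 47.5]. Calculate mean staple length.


Formula: Mean = sum of lengths / count
Sum = 40.3 + 36.9 + 37.1 + 46.3 + 37.4 + 26.8 + 38.1 + 47.5
Sum = 310.4 mm
Mean = 310.4 / 8 = 38.80 mm

38.80 mm


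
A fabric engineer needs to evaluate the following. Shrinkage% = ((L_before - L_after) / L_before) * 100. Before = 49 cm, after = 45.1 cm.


Formula: Shrinkage% = ((L_before - L_after) / L_before) * 100
Step 1: Shrinkage = 49 - 45.1 = 3.9 cm
Step 2: Shrinkage% = (3.9 / 49) * 100
Step 3: Shrinkage% = 0.079592 * 100 = 7.9592% ≈ 8.0%

8.0%


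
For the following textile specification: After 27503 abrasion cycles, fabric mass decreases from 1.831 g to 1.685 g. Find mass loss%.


Formula: Mass loss% = ((m_before - m_after) / m_before) * 100
Step 1: Mass loss = 1.831 - 1.685 = 0.146 g
Step 2: Ratio = 0.146 / 1.831 = 0.0797378
Step 3: Mass loss% = 0.0797378 * 100 = 7.97378% ≈ 7.97%

7.97%


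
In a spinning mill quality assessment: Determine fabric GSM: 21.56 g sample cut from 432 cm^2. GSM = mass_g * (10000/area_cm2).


Formula: GSM = mass_g / area_m2
Step 1: Convert area: 432 cm^2 = 432 / 10000 = 0.0432 m^2
Step 2: GSM = 21.56 g / 0.0432 m^2 = 499.1 g/m^2

499.1 g/m^2


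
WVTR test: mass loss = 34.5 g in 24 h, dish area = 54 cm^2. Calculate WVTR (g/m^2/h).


Formula: WVTR = mass_loss / (area * time)
Step 1: Convert area: 54 cm^2 = 0.0054 m^2
Step 2: WVTR = 34.5 g / (0.0054 m^2 * 24 h)
Step 3: WVTR = 34.5 / 0.1296 = 266.2 g/m^2/h

266.2 g/m^2/h
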